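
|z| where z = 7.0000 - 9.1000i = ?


|z| = sqrt(7^2 + (-9.1)^2) = sqrt(49 + 82.81) = sqrt(131.81) = 11.4809

|z| = 11.4809


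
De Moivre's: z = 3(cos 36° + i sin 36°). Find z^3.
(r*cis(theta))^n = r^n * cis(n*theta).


r^3 = 3^3 = 27
n*theta = 3*36° = 108° = 108° (mod 360)
a = 27*cos(108°) = -8.3435
b = 27*sin(108°) = 25.6785

27 cis(108°) = -8.3435 + 25.6785i


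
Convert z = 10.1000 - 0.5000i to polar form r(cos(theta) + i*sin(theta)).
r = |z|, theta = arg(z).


r = sqrt(102.01+0.25) = sqrt(102.26) = 10.1124
theta = atan2(-0.5, 10.1) = -2.8341 degrees

r = 10.1124, theta = -2.8341 degrees


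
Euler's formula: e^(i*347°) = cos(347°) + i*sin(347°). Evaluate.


cos(347°) = 0.9744
sin(347°) = -0.2250

e^(i*347°) = 0.9744 - 0.2250i


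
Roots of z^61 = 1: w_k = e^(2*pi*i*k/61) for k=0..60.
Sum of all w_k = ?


The sum of all 61th roots of unity is 0.
Geometric series: (1 - w^61)/(1 - w) = (1-1)/(1-w) = 0 since w^61 = 1, w ≠ 1.
Alternatively: coefficient of z^60 in z^61 - 1 is 0.

0


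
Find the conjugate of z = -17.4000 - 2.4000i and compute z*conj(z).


z_bar = -17.4000 + 2.4000i
z*z_bar = (-17.4)^2 + (-2.4)^2 = 302.76 + 5.76 = 308.52

z_bar = -17.4000 + 2.4000i, z*z_bar = 308.52


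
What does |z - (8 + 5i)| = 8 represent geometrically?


|z - z0| = r is a circle with center z0 and radius r.
Center = (8, 5), radius = 8

Circle with center (8, 5) and radius 8


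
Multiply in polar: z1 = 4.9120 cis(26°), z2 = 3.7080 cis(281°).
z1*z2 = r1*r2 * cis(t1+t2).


r = 4.9120 * 3.7080 = 18.2137
theta = 26° + 281° = 307° = 307° (mod 360)

18.2137 cis(307°)


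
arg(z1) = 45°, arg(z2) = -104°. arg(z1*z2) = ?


arg(z1*z2) = 45° - 104° = -59°
Normalized to (-180°, 180°]: -59°

-59°


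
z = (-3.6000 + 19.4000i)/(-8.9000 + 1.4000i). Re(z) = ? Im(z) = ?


Multiply by conjugate: (-3.6000 + 19.4000i)(-8.9000 - 1.4000i) / ((-8.9)^2 + 1.4^2)
Numerator real = -3.6*(-8.9) + 19.4*1.4 = 59.2
Numerator imag = 19.4*(-8.9) - (-3.6)*1.4 = -167.62
Denominator = 81.17
Re(z) = 59.2/81.17 = 0.7293
Im(z) = -167.62/81.17 = -2.0650

Re(z) = 0.7293, Im(z) = -2.0650


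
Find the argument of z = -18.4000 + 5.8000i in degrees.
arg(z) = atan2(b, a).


Re = -18.4, Im = 5.8
arg = atan2(5.8, -18.4) = 162.5042 degrees

arg(z) = 162.5042 degrees


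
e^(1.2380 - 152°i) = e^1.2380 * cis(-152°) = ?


e^1.2380 = 3.4487
cos(-152°) = -0.88295
sin(-152°) = -0.46947
Real = 3.4487*(-0.88295) = -3.0450
Imag = 3.4487*(-0.46947) = -1.6191

-3.0450 - 1.6191i


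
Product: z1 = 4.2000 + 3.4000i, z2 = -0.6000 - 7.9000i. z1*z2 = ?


Real = 4.2*(-0.6) - 3.4*(-7.9) = -2.52 - (-26.86) = 24.34
Imag = 4.2*(-7.9) - (0.6)*3.4 = -33.18 - (2.04) = -35.22

24.3400 - 35.2200i


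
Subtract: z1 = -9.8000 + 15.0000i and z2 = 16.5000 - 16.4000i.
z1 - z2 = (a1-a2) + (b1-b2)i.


Real: -9.8 - 16.5 = -26.3
Imag: 15 + 16.4 = 31.4

-26.3000 + 31.4000i


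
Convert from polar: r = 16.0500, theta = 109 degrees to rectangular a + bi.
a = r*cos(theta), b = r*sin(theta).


a = 16.0500*cos(109°) = 16.0500*(-0.32557) = -5.2254
b = 16.0500*sin(109°) = 16.0500*0.94552 = 15.1756

-5.2254 + 15.1756i


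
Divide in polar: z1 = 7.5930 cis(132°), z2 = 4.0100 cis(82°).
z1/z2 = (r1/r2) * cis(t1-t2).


r = 7.5930 / 4.0100 = 1.8935
theta = 132° - 82° = 50° = 50° (mod 360)

1.8935 cis(50°)


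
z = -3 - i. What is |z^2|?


|z| = sqrt(9+1) = sqrt(10) = 3.1623
|z^2| = |z|^2 = (sqrt(10))^2 = 10

|z^2| = 10


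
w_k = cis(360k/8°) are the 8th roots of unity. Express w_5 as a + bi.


Angle = 360*5/8 = 225°
a = cos(225°) = -0.7071
b = sin(225°) = -0.7071

-0.7071 - 0.7071i


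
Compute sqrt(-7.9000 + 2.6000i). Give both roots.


|z| = sqrt(62.41+6.76) = 8.3169
sqrt((|z|+a)/2) = sqrt((8.3169+(-7.9))/2) = sqrt(0.2084) = 0.4565
sqrt((|z|-a)/2) = sqrt((8.3169-(-7.9))/2) = sqrt(8.1084) = 2.8475

±(0.4565 + 2.8475i) i.e. 0.4565 + 2.8475i and -0.4565 - 2.8475i


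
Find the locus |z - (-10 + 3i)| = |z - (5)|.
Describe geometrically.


Equal distances means the locus is the perpendicular bisector of z1 and z2.
Midpoint = ((-10+5)/2, (3+0)/2) = (-2.5000, 1.5000)

Perpendicular bisector through (-2.5000, 1.5000)


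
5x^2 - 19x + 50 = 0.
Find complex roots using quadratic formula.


disc = (-19)^2 - 4*5*50 = 361 - 1000 = -639
sqrt(|disc|) = sqrt(639) = 25.2784
Real part = 19/(2*5) = 1.9000
Imag part = 25.2784/(2*5) = 2.5278

1.9000 ± 2.5278i


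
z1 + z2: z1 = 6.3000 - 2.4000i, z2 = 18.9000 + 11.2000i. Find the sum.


Real: 6.3 + 18.9 = 25.2
Imag: -2.4 + 11.2 = 8.8

25.2000 + 8.8000i


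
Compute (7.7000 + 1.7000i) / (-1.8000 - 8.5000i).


Conjugate of z2 = -1.8000 + 8.5000i
Numerator: (7.7000 + 1.7000i)(-1.8000 + 8.5000i) = -28.3100 + 62.3900i
Denominator: (-1.8)^2 + (-8.5)^2 = 75.49
Result = (-28.3100 + 62.3900i)/75.49

-0.3750 + 0.8265i


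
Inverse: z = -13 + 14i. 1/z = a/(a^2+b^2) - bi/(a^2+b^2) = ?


|z|^2 = 169+196 = 365
1/z = (-13 - 14i)/365

1/z = -0.0356 - 0.0384i


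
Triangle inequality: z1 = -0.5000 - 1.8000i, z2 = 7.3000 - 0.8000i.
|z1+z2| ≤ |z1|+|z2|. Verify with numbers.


|z1| = sqrt((-0.5)^2 + (-1.8)^2) = sqrt(3.49) = 1.8682
|z2| = sqrt(7.3^2 + (-0.8)^2) = sqrt(53.93) = 7.3437
z1+z2 = 6.8000 - 2.6000i
|z1+z2| = sqrt(53) = 7.2801
|z1|+|z2| = 1.8682 + 7.3437 = 9.2119

|z1+z2| = 7.2801 ≤ |z1|+|z2| = 9.2119 (verified)


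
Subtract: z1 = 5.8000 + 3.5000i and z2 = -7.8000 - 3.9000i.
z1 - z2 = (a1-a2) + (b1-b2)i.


Real: 5.8 + 7.8 = 13.6
Imag: 3.5 + 3.9 = 7.4

13.6000 + 7.4000i


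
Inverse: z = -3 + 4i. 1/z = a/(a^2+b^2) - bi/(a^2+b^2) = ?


|z|^2 = 9+16 = 25
1/z = (-3 - 4i)/25

1/z = -0.1200 - 0.1600i


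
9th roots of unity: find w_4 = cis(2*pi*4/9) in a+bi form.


Angle = 360*4/9 = 160°
a = cos(160°) = -0.9397
b = sin(160°) = 0.3420

-0.9397 + 0.3420i


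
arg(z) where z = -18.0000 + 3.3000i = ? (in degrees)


Re = -18, Im = 3.3
arg = atan2(3.3, -18) = 169.6111 degrees

arg(z) = 169.6111 degrees


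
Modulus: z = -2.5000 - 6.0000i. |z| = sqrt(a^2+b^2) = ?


|z| = sqrt((-2.5)^2 + (-6)^2) = sqrt(6.25 + 36) = sqrt(42.25) = 6.5000

|z| = 6.5000


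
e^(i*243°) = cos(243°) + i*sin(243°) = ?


cos(243°) = -0.4540
sin(243°) = -0.8910

e^(i*243°) = -0.4540 - 0.8910i


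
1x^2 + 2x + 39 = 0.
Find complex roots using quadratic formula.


disc = 2^2 - 4*1*39 = 4 - 156 = -152
sqrt(|disc|) = sqrt(152) = 12.3288
Real part = -2/(2*1) = -1.0000
Imag part = 12.3288/(2*1) = 6.1644

-1.0000 ± 6.1644i


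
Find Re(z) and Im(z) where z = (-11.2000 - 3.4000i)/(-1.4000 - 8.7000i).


Multiply by conjugate: (-11.2000 - 3.4000i)(-1.4000 + 8.7000i) / ((-1.4)^2 + (-8.7)^2)
Numerator real = -11.2*(-1.4) - (3.4)*(-8.7) = 45.26
Numerator imag = -3.4*(-1.4) - (-11.2)*(-8.7) = -92.68
Denominator = 77.65
Re(z) = 45.26/77.65 = 0.5829
Im(z) = -92.68/77.65 = -1.1936

Re(z) = 0.5829, Im(z) = -1.1936


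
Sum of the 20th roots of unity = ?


The sum of all 20th roots of unity is 0.
Geometric series: (1 - w^20)/(1 - w) = (1-1)/(1-w) = 0 since w^20 = 1, w ≠ 1.
Alternatively: coefficient of z^19 in z^20 - 1 is 0.

0


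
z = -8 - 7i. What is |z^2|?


|z| = sqrt(64+49) = sqrt(113) = 10.6301
|z^2| = |z|^2 = (sqrt(113))^2 = 113

|z^2| = 113


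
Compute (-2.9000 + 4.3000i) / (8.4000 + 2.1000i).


Conjugate of z2 = 8.4000 - 2.1000i
Numerator: (-2.9000 + 4.3000i)(8.4000 - 2.1000i) = -15.3300 + 42.2100i
Denominator: 8.4^2 + 2.1^2 = 74.97
Result = (-15.3300 + 42.2100i)/74.97

-0.2045 + 0.5630i


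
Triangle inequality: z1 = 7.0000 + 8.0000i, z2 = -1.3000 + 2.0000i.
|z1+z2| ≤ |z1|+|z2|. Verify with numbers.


|z1| = sqrt(7^2 + 8^2) = sqrt(113) = 10.6301
|z2| = sqrt((-1.3)^2 + 2^2) = sqrt(5.69) = 2.3854
z1+z2 = 5.7000 + 10.0000i
|z1+z2| = sqrt(132.49) = 11.5104
|z1|+|z2| = 10.6301 + 2.3854 = 13.0155

|z1+z2| = 11.5104 ≤ |z1|+|z2| = 13.0155 (verified)


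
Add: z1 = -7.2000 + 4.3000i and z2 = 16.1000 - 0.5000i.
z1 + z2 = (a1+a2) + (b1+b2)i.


Real: -7.2 + 16.1 = 8.9
Imag: 4.3 - 0.5 = 3.8

8.9000 + 3.8000i


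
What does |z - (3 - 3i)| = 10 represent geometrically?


|z - z0| = r is a circle with center z0 and radius r.
Center = (3, -3), radius = 10

Circle with center (3, -3) and radius 10


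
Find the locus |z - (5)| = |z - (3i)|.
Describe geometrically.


Equal distances means the locus is the perpendicular bisector of z1 and z2.
Midpoint = ((5+0)/2, (0+3)/2) = (2.5000, 1.5000)

Perpendicular bisector through (2.5000, 1.5000)


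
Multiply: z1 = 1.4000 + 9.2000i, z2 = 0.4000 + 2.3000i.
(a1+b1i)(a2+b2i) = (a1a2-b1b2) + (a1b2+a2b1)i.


Real = 1.4*0.4 - 9.2*2.3 = 0.56 - 21.16 = -20.6
Imag = 1.4*2.3 + 0.4*9.2 = 3.22 + 3.68 = 6.9

-20.6000 + 6.9000i


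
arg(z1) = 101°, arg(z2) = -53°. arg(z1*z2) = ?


arg(z1*z2) = 101° - 53° = 48°
Normalized to (-180°, 180°]: 48°

48°


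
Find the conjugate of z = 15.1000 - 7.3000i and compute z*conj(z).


z_bar = 15.1000 + 7.3000i
z*z_bar = 15.1^2 + (-7.3)^2 = 228.01 + 53.29 = 281.3

z_bar = 15.1000 + 7.3000i, z*z_bar = 281.3


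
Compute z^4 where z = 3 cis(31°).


r^4 = 3^4 = 81
n*theta = 4*31° = 124° = 124° (mod 360)
a = 81*cos(124°) = -45.2946
b = 81*sin(124°) = 67.1520

81 cis(124°) = -45.2946 + 67.1520i


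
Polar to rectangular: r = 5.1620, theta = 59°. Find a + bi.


a = 5.1620*cos(59°) = 5.1620*0.51504 = 2.6586
b = 5.1620*sin(59°) = 5.1620*0.85717 = 4.4247

2.6586 + 4.4247i


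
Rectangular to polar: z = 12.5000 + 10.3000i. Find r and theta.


r = sqrt(156.25+106.09) = sqrt(262.34) = 16.1969
theta = atan2(10.3, 12.5) = 39.4885 degrees

r = 16.1969, theta = 39.4885 degrees


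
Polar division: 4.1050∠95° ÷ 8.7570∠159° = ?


r = 4.1050 / 8.7570 = 0.4688
theta = 95° - 159° = -64° = 296° (mod 360)

0.4688 cis(296°)


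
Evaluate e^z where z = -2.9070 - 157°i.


e^-2.9070 = 0.0546
cos(-157°) = -0.9205
sin(-157°) = -0.3907
Real = 0.0546*(-0.9205) = -0.0503
Imag = 0.0546*(-0.3907) = -0.0213

-0.0503 - 0.0213i


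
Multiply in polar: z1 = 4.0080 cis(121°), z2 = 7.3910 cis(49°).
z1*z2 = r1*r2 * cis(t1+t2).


r = 4.0080 * 7.3910 = 29.6231
theta = 121° + 49° = 170° = 170° (mod 360)

29.6231 cis(170°)


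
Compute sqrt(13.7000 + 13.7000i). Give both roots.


|z| = sqrt(187.69+187.69) = 19.3747
sqrt((|z|+a)/2) = sqrt((19.3747+13.7)/2) = sqrt(16.5374) = 4.0666
sqrt((|z|-a)/2) = sqrt((19.3747-13.7)/2) = sqrt(2.8374) = 1.6844

±(4.0666 + 1.6844i) i.e. 4.0666 + 1.6844i and -4.0666 - 1.6844i


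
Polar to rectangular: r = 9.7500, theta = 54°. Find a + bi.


a = 9.7500*cos(54°) = 9.7500*0.587785 = 5.7309
b = 9.7500*sin(54°) = 9.7500*0.80902 = 7.8879

5.7309 + 7.8879i


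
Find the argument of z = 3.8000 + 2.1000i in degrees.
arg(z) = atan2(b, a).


Re = 3.8, Im = 2.1
arg = atan2(2.1, 3.8) = 28.9264 degrees

arg(z) = 28.9264 degrees


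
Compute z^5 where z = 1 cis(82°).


r^5 = 1^5 = 1
n*theta = 5*82° = 410° = 50° (mod 360)
a = 1*cos(50°) = 0.6428
b = 1*sin(50°) = 0.7660

1 cis(50°) = 0.6428 + 0.7660i


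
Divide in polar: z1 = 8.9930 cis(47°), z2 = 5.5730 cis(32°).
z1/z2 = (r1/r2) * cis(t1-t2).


r = 8.9930 / 5.5730 = 1.6137
theta = 47° - 32° = 15° = 15° (mod 360)

1.6137 cis(15°)


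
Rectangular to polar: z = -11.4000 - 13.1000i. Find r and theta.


r = sqrt(129.96+171.61) = sqrt(301.57) = 17.3658
theta = atan2(-13.1, -11.4) = -131.0307 degrees

r = 17.3658, theta = -131.0307 degrees


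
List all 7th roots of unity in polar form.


The 7th roots of unity are cis(360k/7°) for k=0..6
Angle step = 360/7 = 51.4286°
Primitive root: cis(51.4286°)
Primitive root = 0.6235 + 0.7818i

7 roots at angles: 0°, 51.4286°, 102.8571°, 154.2857°, 205.7143°, 257.1429°, 308.5714°


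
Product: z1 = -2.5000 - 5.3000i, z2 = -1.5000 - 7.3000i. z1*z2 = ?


Real = -2.5*(-1.5) - (-5.3)*(-7.3) = 3.75 - 38.69 = -34.94
Imag = -2.5*(-7.3) - (1.5)*(-5.3) = 18.25 + 7.95 = 26.2

-34.9400 + 26.2000i


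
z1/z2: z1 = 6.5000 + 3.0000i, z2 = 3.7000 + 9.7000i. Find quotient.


Conjugate of z2 = 3.7000 - 9.7000i
Numerator: (6.5000 + 3.0000i)(3.7000 - 9.7000i) = 53.1500 - 51.9500i
Denominator: 3.7^2 + 9.7^2 = 107.78
Result = (53.1500 - 51.9500i)/107.78

0.4931 - 0.4820i


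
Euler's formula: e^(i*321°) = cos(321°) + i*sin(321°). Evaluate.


cos(321°) = 0.7771
sin(321°) = -0.6293

e^(i*321°) = 0.7771 - 0.6293i


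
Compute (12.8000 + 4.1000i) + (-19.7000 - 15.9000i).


Real: 12.8 - 19.7 = -6.9
Imag: 4.1 - 15.9 = -11.8

-6.9000 - 11.8000i


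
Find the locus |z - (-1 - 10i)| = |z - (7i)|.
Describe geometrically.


Equal distances means the locus is the perpendicular bisector of z1 and z2.
Midpoint = ((-1+0)/2, (-10+7)/2) = (-0.5000, -1.5000)

Perpendicular bisector through (-0.5000, -1.5000)


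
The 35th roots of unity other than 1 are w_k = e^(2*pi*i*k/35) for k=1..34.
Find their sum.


With w = e^(2*pi*i/35), all 35 of the 35th roots of unity w^0 = 1, w, ..., w^(34) sum to 0: 1 + w + ... + w^(34) = (1 - w^35)/(1 - w) = 0 since w^35 = 1, w ≠ 1.
Removing the root 1: w + w^2 + ... + w^(34) = 0 - 1 = -1

Sum = -1


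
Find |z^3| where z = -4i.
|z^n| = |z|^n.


|z| = sqrt(0+16) = sqrt(16) = 4
|z^3| = |z|^3 = 4^3 = 64

|z^3| = 64


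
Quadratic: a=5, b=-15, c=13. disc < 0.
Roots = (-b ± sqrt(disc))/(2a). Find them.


disc = (-15)^2 - 4*5*13 = 225 - 260 = -35
sqrt(|disc|) = sqrt(35) = 5.9161
Real part = 15/(2*5) = 1.5000
Imag part = 5.9161/(2*5) = 0.5916

1.5000 ± 0.5916i


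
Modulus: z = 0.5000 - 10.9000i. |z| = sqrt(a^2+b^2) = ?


|z| = sqrt(0.5^2 + (-10.9)^2) = sqrt(0.25 + 118.81) = sqrt(119.06) = 10.9115

|z| = 10.9115


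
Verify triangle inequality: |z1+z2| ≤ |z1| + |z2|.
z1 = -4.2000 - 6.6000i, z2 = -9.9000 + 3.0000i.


|z1| = sqrt((-4.2)^2 + (-6.6)^2) = sqrt(61.2) = 7.8230
|z2| = sqrt((-9.9)^2 + 3^2) = sqrt(107.01) = 10.3446
z1+z2 = -14.1000 - 3.6000i
|z1+z2| = sqrt(211.77) = 14.5523
|z1|+|z2| = 7.8230 + 10.3446 = 18.1676

|z1+z2| = 14.5523 ≤ |z1|+|z2| = 18.1676 (verified)


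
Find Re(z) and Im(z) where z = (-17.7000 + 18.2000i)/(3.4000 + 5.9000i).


Multiply by conjugate: (-17.7000 + 18.2000i)(3.4000 - 5.9000i) / (3.4^2 + 5.9^2)
Numerator real = -17.7*3.4 + 18.2*5.9 = 47.2
Numerator imag = 18.2*3.4 - (-17.7)*5.9 = 166.31
Denominator = 46.37
Re(z) = 47.2/46.37 = 1.0179
Im(z) = 166.31/46.37 = 3.5866

Re(z) = 1.0179, Im(z) = 3.5866


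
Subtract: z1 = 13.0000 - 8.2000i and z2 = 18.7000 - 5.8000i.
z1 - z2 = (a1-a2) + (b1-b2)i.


Real: 13 - 18.7 = -5.7
Imag: -8.2 + 5.8 = -2.4

-5.7000 - 2.4000i


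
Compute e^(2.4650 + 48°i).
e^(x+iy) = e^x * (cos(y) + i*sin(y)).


e^2.4650 = 11.7635
cos(48°) = 0.66913
sin(48°) = 0.743145
Real = 11.7635*0.66913 = 7.8713
Imag = 11.7635*0.743145 = 8.7420

7.8713 + 8.7420i


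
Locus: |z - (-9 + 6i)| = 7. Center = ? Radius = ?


|z - z0| = r is a circle with center z0 and radius r.
Center = (-9, 6), radius = 7

Circle with center (-9, 6) and radius 7


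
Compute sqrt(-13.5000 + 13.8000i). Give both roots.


|z| = sqrt(182.25+190.44) = 19.3052
sqrt((|z|+a)/2) = sqrt((19.3052+(-13.5))/2) = sqrt(2.9026) = 1.7037
sqrt((|z|-a)/2) = sqrt((19.3052-(-13.5))/2) = sqrt(16.4026) = 4.0500

±(1.7037 + 4.0500i) i.e. 1.7037 + 4.0500i and -1.7037 - 4.0500i


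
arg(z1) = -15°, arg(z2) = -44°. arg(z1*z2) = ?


arg(z1*z2) = -15° - 44° = -59°
Normalized to (-180°, 180°]: -59°

-59°


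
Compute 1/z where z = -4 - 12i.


|z|^2 = 16+144 = 160
1/z = (-4 + 12i)/160

1/z = -0.0250 + 0.0750i


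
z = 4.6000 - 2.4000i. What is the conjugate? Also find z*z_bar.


z_bar = 4.6000 + 2.4000i
z*z_bar = 4.6^2 + (-2.4)^2 = 21.16 + 5.76 = 26.92

z_bar = 4.6000 + 2.4000i, z*z_bar = 26.92


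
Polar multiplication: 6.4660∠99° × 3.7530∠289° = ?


r = 6.4660 * 3.7530 = 24.2669
theta = 99° + 289° = 388° = 28° (mod 360)

24.2669 cis(28°)


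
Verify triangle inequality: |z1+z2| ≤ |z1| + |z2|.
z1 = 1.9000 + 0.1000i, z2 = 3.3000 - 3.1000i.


|z1| = sqrt(1.9^2 + 0.1^2) = sqrt(3.62) = 1.9026
|z2| = sqrt(3.3^2 + (-3.1)^2) = sqrt(20.5) = 4.5277
z1+z2 = 5.2000 - 3.0000i
|z1+z2| = sqrt(36.04) = 6.0033
|z1|+|z2| = 1.9026 + 4.5277 = 6.4303

|z1+z2| = 6.0033 ≤ |z1|+|z2| = 6.4303 (verified)


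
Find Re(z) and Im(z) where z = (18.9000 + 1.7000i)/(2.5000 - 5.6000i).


Multiply by conjugate: (18.9000 + 1.7000i)(2.5000 + 5.6000i) / (2.5^2 + (-5.6)^2)
Numerator real = 18.9*2.5 + 1.7*(-5.6) = 37.73
Numerator imag = 1.7*2.5 - 18.9*(-5.6) = 110.09
Denominator = 37.61
Re(z) = 37.73/37.61 = 1.0032
Im(z) = 110.09/37.61 = 2.9271

Re(z) = 1.0032, Im(z) = 2.9271


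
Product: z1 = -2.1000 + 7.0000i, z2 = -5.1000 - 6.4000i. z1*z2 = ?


Real = -2.1*(-5.1) - 7*(-6.4) = 10.71 - (-44.8) = 55.51
Imag = -2.1*(-6.4) - (5.1)*7 = 13.44 - (35.7) = -22.26

55.5100 - 22.2600i


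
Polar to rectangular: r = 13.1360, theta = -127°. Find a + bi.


a = 13.1360*cos(-127°) = 13.1360*(-0.601815) = -7.9054
b = 13.1360*sin(-127°) = 13.1360*(-0.79864) = -10.4909

-7.9054 - 10.4909i


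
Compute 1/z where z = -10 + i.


|z|^2 = 100+1 = 101
1/z = (-10 - 1i)/101

1/z = -0.0990 - 0.0099i


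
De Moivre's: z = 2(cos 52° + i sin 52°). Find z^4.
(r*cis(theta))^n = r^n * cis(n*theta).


r^4 = 2^4 = 16
n*theta = 4*52° = 208° = 208° (mod 360)
a = 16*cos(208°) = -14.1272
b = 16*sin(208°) = -7.5115

16 cis(208°) = -14.1272 - 7.5115i


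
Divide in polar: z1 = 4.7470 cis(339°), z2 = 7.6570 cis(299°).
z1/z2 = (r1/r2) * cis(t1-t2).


r = 4.7470 / 7.6570 = 0.6200
theta = 339° - 299° = 40° = 40° (mod 360)

0.6200 cis(40°)


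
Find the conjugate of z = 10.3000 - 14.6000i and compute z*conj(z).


z_bar = 10.3000 + 14.6000i
z*z_bar = 10.3^2 + (-14.6)^2 = 106.09 + 213.16 = 319.25

z_bar = 10.3000 + 14.6000i, z*z_bar = 319.25


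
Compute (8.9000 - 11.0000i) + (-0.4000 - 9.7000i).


Real: 8.9 - 0.4 = 8.5
Imag: -11 - 9.7 = -20.7

8.5000 - 20.7000i


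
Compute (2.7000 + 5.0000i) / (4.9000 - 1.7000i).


Conjugate of z2 = 4.9000 + 1.7000i
Numerator: (2.7000 + 5.0000i)(4.9000 + 1.7000i) = 4.7300 + 29.0900i
Denominator: 4.9^2 + (-1.7)^2 = 26.9
Result = (4.7300 + 29.0900i)/26.9

0.1758 + 1.0814i


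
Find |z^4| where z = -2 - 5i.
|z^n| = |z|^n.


|z| = sqrt(4+25) = sqrt(29) = 5.3852
|z^4| = |z|^4 = (sqrt(29))^4 = 29^2 = 841

|z^4| = 841


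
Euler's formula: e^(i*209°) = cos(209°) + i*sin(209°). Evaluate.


cos(209°) = -0.8746
sin(209°) = -0.4848

e^(i*209°) = -0.8746 - 0.4848i


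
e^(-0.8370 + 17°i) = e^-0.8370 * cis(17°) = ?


e^-0.8370 = 0.4330
cos(17°) = 0.9563
sin(17°) = 0.2924
Real = 0.4330*0.9563 = 0.4141
Imag = 0.4330*0.2924 = 0.1266

0.4141 + 0.1266i


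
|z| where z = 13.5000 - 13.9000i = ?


|z| = sqrt(13.5^2 + (-13.9)^2) = sqrt(182.25 + 193.21) = sqrt(375.46) = 19.3768

|z| = 19.3768


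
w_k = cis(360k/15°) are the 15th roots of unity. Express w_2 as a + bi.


Angle = 360*2/15 = 48°
a = cos(48°) = 0.6691
b = sin(48°) = 0.7431

0.6691 + 0.7431i


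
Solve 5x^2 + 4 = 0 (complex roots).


disc = 0^2 - 4*5*4 = 0 - 80 = -80
sqrt(|disc|) = sqrt(80) = 8.9443
Real part = 0/(2*5) = 0
Imag part = 8.9443/(2*5) = 0.8944

0 ± 0.8944i


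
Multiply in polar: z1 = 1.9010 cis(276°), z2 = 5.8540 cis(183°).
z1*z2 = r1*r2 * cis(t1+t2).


r = 1.9010 * 5.8540 = 11.1285
theta = 276° + 183° = 459° = 99° (mod 360)

11.1285 cis(99°)


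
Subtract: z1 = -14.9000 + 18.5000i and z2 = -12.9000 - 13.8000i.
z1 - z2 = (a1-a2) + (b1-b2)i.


Real: -14.9 + 12.9 = -2
Imag: 18.5 + 13.8 = 32.3

-2.0000 + 32.3000i


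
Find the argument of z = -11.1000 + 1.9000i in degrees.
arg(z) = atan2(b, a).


Re = -11.1, Im = 1.9
arg = atan2(1.9, -11.1) = 170.2867 degrees

arg(z) = 170.2867 degrees


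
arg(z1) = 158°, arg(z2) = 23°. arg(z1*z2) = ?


arg(z1*z2) = 158° + 23° = 181°
Normalized to (-180°, 180°]: -179°

-179°


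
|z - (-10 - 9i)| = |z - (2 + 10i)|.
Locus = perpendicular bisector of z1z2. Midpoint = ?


Equal distances means the locus is the perpendicular bisector of z1 and z2.
Midpoint = ((-10+2)/2, (-9+10)/2) = (-4.0000, 0.5000)

Perpendicular bisector through (-4.0000, 0.5000)


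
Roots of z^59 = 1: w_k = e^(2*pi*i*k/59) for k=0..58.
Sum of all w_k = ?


The sum of all 59th roots of unity is 0.
Geometric series: (1 - w^59)/(1 - w) = (1-1)/(1-w) = 0 since w^59 = 1, w ≠ 1.
Alternatively: coefficient of z^58 in z^59 - 1 is 0.

0


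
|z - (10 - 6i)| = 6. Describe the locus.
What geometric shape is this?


|z - z0| = r is a circle with center z0 and radius r.
Center = (10, -6), radius = 6

Circle with center (10, -6) and radius 6


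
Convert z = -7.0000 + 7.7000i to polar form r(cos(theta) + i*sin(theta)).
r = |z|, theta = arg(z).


r = sqrt(49+59.29) = sqrt(108.29) = 10.4062
theta = atan2(7.7, -7) = 132.2737 degrees

r = 10.4062, theta = 132.2737 degrees


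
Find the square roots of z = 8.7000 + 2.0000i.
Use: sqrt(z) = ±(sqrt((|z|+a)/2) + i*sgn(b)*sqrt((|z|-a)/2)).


|z| = sqrt(75.69+4) = 8.9269
sqrt((|z|+a)/2) = sqrt((8.9269+8.7)/2) = sqrt(8.8135) = 2.9687
sqrt((|z|-a)/2) = sqrt((8.9269-8.7)/2) = sqrt(0.1135) = 0.3368

±(2.9687 + 0.3368i) i.e. 2.9687 + 0.3368i and -2.9687 - 0.3368i


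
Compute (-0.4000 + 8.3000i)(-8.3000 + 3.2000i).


Real = -0.4*(-8.3) - 8.3*3.2 = 3.32 - 26.56 = -23.24
Imag = -0.4*3.2 - (8.3)*8.3 = -1.28 - (68.89) = -70.17

-23.2400 - 70.1700i


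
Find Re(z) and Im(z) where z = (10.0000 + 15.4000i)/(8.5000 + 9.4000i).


Multiply by conjugate: (10.0000 + 15.4000i)(8.5000 - 9.4000i) / (8.5^2 + 9.4^2)
Numerator real = 10*8.5 + 15.4*9.4 = 229.76
Numerator imag = 15.4*8.5 - 10*9.4 = 36.9
Denominator = 160.61
Re(z) = 229.76/160.61 = 1.4305
Im(z) = 36.9/160.61 = 0.2297

Re(z) = 1.4305, Im(z) = 0.2297


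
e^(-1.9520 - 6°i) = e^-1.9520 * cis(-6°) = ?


e^-1.9520 = 0.1420
cos(-6°) = 0.9945
sin(-6°) = -0.1045
Real = 0.1420*0.9945 = 0.1412
Imag = 0.1420*(-0.1045) = -0.0148

0.1412 - 0.0148i


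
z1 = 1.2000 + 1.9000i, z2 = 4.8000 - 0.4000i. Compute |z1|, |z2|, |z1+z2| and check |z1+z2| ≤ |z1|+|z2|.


|z1| = sqrt(1.2^2 + 1.9^2) = sqrt(5.05) = 2.2472
|z2| = sqrt(4.8^2 + (-0.4)^2) = sqrt(23.2) = 4.8166
z1+z2 = 6.0000 + 1.5000i
|z1+z2| = sqrt(38.25) = 6.1847
|z1|+|z2| = 2.2472 + 4.8166 = 7.0638

|z1+z2| = 6.1847 ≤ |z1|+|z2| = 7.0638 (verified)


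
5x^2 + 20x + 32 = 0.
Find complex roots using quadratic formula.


disc = 20^2 - 4*5*32 = 400 - 640 = -240
sqrt(|disc|) = sqrt(240) = 15.4919
Real part = -20/(2*5) = -2.0000
Imag part = 15.4919/(2*5) = 1.5492

-2.0000 ± 1.5492i


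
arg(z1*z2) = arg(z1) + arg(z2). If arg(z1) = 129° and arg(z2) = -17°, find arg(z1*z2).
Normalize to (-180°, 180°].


arg(z1*z2) = 129° - 17° = 112°
Normalized to (-180°, 180°]: 112°

112°


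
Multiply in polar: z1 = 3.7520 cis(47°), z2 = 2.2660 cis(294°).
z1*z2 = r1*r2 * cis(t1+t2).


r = 3.7520 * 2.2660 = 8.5020
theta = 47° + 294° = 341° = 341° (mod 360)

8.5020 cis(341°)


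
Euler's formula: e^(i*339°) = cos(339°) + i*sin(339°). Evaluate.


cos(339°) = 0.9336
sin(339°) = -0.3584

e^(i*339°) = 0.9336 - 0.3584i


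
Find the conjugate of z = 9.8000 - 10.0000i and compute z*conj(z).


z_bar = 9.8000 + 10.0000i
z*z_bar = 9.8^2 + (-10)^2 = 96.04 + 100 = 196.04

z_bar = 9.8000 + 10.0000i, z*z_bar = 196.04


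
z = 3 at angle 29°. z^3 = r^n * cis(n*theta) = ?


r^3 = 3^3 = 27
n*theta = 3*29° = 87° = 87° (mod 360)
a = 27*cos(87°) = 1.4131
b = 27*sin(87°) = 26.9630

27 cis(87°) = 1.4131 + 26.9630i


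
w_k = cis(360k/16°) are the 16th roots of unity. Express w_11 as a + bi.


Angle = 360*11/16 = 247.5°
a = cos(247.5°) = -0.3827
b = sin(247.5°) = -0.9239

-0.3827 - 0.9239i


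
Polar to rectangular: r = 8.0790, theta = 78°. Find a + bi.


a = 8.0790*cos(78°) = 8.0790*0.20791 = 1.6797
b = 8.0790*sin(78°) = 8.0790*0.97815 = 7.9025

1.6797 + 7.9025i


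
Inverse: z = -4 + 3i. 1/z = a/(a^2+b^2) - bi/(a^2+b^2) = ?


|z|^2 = 16+9 = 25
1/z = (-4 - 3i)/25

1/z = -0.1600 - 0.1200i


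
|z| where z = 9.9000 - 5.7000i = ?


|z| = sqrt(9.9^2 + (-5.7)^2) = sqrt(98.01 + 32.49) = sqrt(130.5) = 11.4237

|z| = 11.4237


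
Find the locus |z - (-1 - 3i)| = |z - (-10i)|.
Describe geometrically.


Equal distances means the locus is the perpendicular bisector of z1 and z2.
Midpoint = ((-1+0)/2, (-3+(-10))/2) = (-0.5000, -6.5000)

Perpendicular bisector through (-0.5000, -6.5000)


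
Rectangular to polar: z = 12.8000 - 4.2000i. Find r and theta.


r = sqrt(163.84+17.64) = sqrt(181.48) = 13.4715
theta = atan2(-4.2, 12.8) = -18.1660 degrees

r = 13.4715, theta = -18.1660 degrees


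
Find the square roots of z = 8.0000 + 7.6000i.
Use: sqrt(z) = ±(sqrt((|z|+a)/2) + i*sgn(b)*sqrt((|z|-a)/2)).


|z| = sqrt(64+57.76) = 11.0345
sqrt((|z|+a)/2) = sqrt((11.0345+8)/2) = sqrt(9.5172) = 3.0850
sqrt((|z|-a)/2) = sqrt((11.0345-8)/2) = sqrt(1.5172) = 1.2318

±(3.0850 + 1.2318i) i.e. 3.0850 + 1.2318i and -3.0850 - 1.2318i


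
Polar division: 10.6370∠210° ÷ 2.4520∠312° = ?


r = 10.6370 / 2.4520 = 4.3381
theta = 210° - 312° = -102° = 258° (mod 360)

4.3381 cis(258°)


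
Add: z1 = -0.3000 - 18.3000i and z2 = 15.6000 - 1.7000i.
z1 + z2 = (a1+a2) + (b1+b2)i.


Real: -0.3 + 15.6 = 15.3
Imag: -18.3 - 1.7 = -20

15.3000 - 20.0000i


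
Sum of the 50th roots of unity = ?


The sum of all 50th roots of unity is 0.
Geometric series: (1 - w^50)/(1 - w) = (1-1)/(1-w) = 0 since w^50 = 1, w ≠ 1.
Alternatively: coefficient of z^49 in z^50 - 1 is 0.

0


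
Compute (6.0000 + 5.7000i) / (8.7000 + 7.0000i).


Conjugate of z2 = 8.7000 - 7.0000i
Numerator: (6.0000 + 5.7000i)(8.7000 - 7.0000i) = 92.1000 + 7.5900i
Denominator: 8.7^2 + 7^2 = 124.69
Result = (92.1000 + 7.5900i)/124.69

0.7386 + 0.0609i


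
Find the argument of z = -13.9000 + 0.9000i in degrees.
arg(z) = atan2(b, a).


Re = -13.9, Im = 0.9
arg = atan2(0.9, -13.9) = 176.2954 degrees

arg(z) = 176.2954 degrees


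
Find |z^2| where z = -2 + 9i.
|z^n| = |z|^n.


|z| = sqrt(4+81) = sqrt(85) = 9.2195
|z^2| = |z|^2 = (sqrt(85))^2 = 85

|z^2| = 85


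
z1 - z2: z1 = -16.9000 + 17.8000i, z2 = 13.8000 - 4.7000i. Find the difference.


Real: -16.9 - 13.8 = -30.7
Imag: 17.8 + 4.7 = 22.5

-30.7000 + 22.5000i


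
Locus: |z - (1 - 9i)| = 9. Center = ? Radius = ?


|z - z0| = r is a circle with center z0 and radius r.
Center = (1, -9), radius = 9

Circle with center (1, -9) and radius 9


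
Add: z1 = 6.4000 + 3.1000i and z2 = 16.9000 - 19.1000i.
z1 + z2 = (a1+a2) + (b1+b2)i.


Real: 6.4 + 16.9 = 23.3
Imag: 3.1 - 19.1 = -16

23.3000 - 16.0000i


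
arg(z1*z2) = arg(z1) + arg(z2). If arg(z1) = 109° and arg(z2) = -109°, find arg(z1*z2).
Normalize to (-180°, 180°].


arg(z1*z2) = 109° - 109° = 0°
Normalized to (-180°, 180°]: 0°

0°


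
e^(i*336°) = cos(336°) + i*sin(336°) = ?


cos(336°) = 0.9135
sin(336°) = -0.4067

e^(i*336°) = 0.9135 - 0.4067i


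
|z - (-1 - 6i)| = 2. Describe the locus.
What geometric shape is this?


|z - z0| = r is a circle with center z0 and radius r.
Center = (-1, -6), radius = 2

Circle with center (-1, -6) and radius 2


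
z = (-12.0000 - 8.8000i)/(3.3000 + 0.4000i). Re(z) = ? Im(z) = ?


Multiply by conjugate: (-12.0000 - 8.8000i)(3.3000 - 0.4000i) / (3.3^2 + 0.4^2)
Numerator real = -12*3.3 - (8.8)*0.4 = -43.12
Numerator imag = -8.8*3.3 - (-12)*0.4 = -24.24
Denominator = 11.05
Re(z) = -43.12/11.05 = -3.9023
Im(z) = -24.24/11.05 = -2.1937

Re(z) = -3.9023, Im(z) = -2.1937


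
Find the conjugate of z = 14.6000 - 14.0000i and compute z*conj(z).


z_bar = 14.6000 + 14.0000i
z*z_bar = 14.6^2 + (-14)^2 = 213.16 + 196 = 409.16

z_bar = 14.6000 + 14.0000i, z*z_bar = 409.16


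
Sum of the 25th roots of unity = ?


The sum of all 25th roots of unity is 0.
Geometric series: (1 - w^25)/(1 - w) = (1-1)/(1-w) = 0 since w^25 = 1, w ≠ 1.
Alternatively: coefficient of z^24 in z^25 - 1 is 0.

0


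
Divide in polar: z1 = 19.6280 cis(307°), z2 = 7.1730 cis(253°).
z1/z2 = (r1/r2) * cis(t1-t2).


r = 19.6280 / 7.1730 = 2.7364
theta = 307° - 253° = 54° = 54° (mod 360)

2.7364 cis(54°)


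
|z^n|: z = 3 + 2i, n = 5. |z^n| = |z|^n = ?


|z| = sqrt(9+4) = sqrt(13) = 3.6056
|z^5| = |z|^5 = (sqrt(13))^5 = 13^2 * sqrt(13) = 169*sqrt(13)

|z^5| = 169*sqrt(13) ≈ 609.3382


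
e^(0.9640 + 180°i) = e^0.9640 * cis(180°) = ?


e^0.9640 = 2.6222
cos(180°) = -1
sin(180°) = 0
Real = 2.6222*(-1) = -2.6222
Imag = 2.6222*0 = 0

-2.6222 + 0i


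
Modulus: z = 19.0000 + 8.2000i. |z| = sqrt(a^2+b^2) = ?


|z| = sqrt(19^2 + 8.2^2) = sqrt(361 + 67.24) = sqrt(428.24) = 20.6940

|z| = 20.6940


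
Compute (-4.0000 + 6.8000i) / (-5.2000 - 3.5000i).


Conjugate of z2 = -5.2000 + 3.5000i
Numerator: (-4.0000 + 6.8000i)(-5.2000 + 3.5000i) = -3.0000 - 49.3600i
Denominator: (-5.2)^2 + (-3.5)^2 = 39.29
Result = (-3.0000 - 49.3600i)/39.29

-0.0764 - 1.2563i


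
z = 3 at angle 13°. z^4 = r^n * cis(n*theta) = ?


r^4 = 3^4 = 81
n*theta = 4*13° = 52° = 52° (mod 360)
a = 81*cos(52°) = 49.8686
b = 81*sin(52°) = 63.8289

81 cis(52°) = 49.8686 + 63.8289i


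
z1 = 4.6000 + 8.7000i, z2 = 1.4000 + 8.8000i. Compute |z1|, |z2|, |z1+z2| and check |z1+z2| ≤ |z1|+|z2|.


|z1| = sqrt(4.6^2 + 8.7^2) = sqrt(96.85) = 9.8412
|z2| = sqrt(1.4^2 + 8.8^2) = sqrt(79.4) = 8.9107
z1+z2 = 6.0000 + 17.5000i
|z1+z2| = sqrt(342.25) = 18.5000
|z1|+|z2| = 9.8412 + 8.9107 = 18.7519

|z1+z2| = 18.5000 ≤ |z1|+|z2| = 18.7519 (verified)


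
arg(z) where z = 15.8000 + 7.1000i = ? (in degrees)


Re = 15.8, Im = 7.1
arg = atan2(7.1, 15.8) = 24.1976 degrees

arg(z) = 24.1976 degrees


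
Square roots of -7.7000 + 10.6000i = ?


|z| = sqrt(59.29+112.36) = 13.1015
sqrt((|z|+a)/2) = sqrt((13.1015+(-7.7))/2) = sqrt(2.7008) = 1.6434
sqrt((|z|-a)/2) = sqrt((13.1015-(-7.7))/2) = sqrt(10.4008) = 3.2250

±(1.6434 + 3.2250i) i.e. 1.6434 + 3.2250i and -1.6434 - 3.2250i


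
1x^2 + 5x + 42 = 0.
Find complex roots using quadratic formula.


disc = 5^2 - 4*1*42 = 25 - 168 = -143
sqrt(|disc|) = sqrt(143) = 11.9583
Real part = -5/(2*1) = -2.5000
Imag part = 11.9583/(2*1) = 5.9791

-2.5000 ± 5.9791i


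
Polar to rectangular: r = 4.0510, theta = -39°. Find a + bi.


a = 4.0510*cos(-39°) = 4.0510*0.77715 = 3.1482
b = 4.0510*sin(-39°) = 4.0510*(-0.62932) = -2.5494

3.1482 - 2.5494i


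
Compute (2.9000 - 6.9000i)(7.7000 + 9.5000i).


Real = 2.9*7.7 - (-6.9)*9.5 = 22.33 - (-65.55) = 87.88
Imag = 2.9*9.5 + 7.7*(-6.9) = 27.55 - (53.13) = -25.58

87.8800 - 25.5800i


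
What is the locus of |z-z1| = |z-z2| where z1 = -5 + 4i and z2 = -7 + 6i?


Equal distances means the locus is the perpendicular bisector of z1 and z2.
Midpoint = ((-5+(-7))/2, (4+6)/2) = (-6.0000, 5.0000)

Perpendicular bisector through (-6.0000, 5.0000)


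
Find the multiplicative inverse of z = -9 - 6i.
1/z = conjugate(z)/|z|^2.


|z|^2 = 81+36 = 117
1/z = (-9 + 6i)/117

1/z = -0.0769 + 0.0513i


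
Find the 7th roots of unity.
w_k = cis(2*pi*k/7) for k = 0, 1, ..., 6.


The 7th roots of unity are cis(360k/7°) for k=0..6
Angle step = 360/7 = 51.4286°
Primitive root: cis(51.4286°)
Primitive root = 0.6235 + 0.7818i

7 roots at angles: 0°, 51.4286°, 102.8571°, 154.2857°, 205.7143°, 257.1429°, 308.5714°


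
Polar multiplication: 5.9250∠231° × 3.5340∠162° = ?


r = 5.9250 * 3.5340 = 20.9389
theta = 231° + 162° = 393° = 33° (mod 360)

20.9389 cis(33°)


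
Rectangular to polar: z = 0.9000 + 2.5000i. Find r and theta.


r = sqrt(0.81+6.25) = sqrt(7.06) = 2.6571
theta = atan2(2.5, 0.9) = 70.2011 degrees

r = 2.6571, theta = 70.2011 degrees


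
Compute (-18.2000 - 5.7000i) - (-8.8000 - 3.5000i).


Real: -18.2 + 8.8 = -9.4
Imag: -5.7 + 3.5 = -2.2

-9.4000 - 2.2000i


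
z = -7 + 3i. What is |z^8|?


|z| = sqrt(49+9) = sqrt(58) = 7.6158
|z^8| = |z|^8 = (sqrt(58))^8 = 58^4 = 11316496

|z^8| = 11316496


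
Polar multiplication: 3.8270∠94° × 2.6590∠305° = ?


r = 3.8270 * 2.6590 = 10.1760
theta = 94° + 305° = 399° = 39° (mod 360)

10.1760 cis(39°)


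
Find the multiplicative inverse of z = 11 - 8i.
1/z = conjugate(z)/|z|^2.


|z|^2 = 121+64 = 185
1/z = (11 + 8i)/185

1/z = 0.0595 + 0.0432i


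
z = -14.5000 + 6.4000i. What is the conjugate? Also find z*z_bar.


z_bar = -14.5000 - 6.4000i
z*z_bar = (-14.5)^2 + 6.4^2 = 210.25 + 40.96 = 251.21

z_bar = -14.5000 - 6.4000i, z*z_bar = 251.21


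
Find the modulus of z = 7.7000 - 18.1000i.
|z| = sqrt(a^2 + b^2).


|z| = sqrt(7.7^2 + (-18.1)^2) = sqrt(59.29 + 327.61) = sqrt(386.9) = 19.6698

|z| = 19.6698


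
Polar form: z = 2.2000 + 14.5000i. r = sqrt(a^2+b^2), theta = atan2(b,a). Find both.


r = sqrt(4.84+210.25) = sqrt(215.09) = 14.6659
theta = atan2(14.5, 2.2) = 81.3726 degrees

r = 14.6659, theta = 81.3726 degrees


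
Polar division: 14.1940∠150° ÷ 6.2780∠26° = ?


r = 14.1940 / 6.2780 = 2.2609
theta = 150° - 26° = 124° = 124° (mod 360)

2.2609 cis(124°)


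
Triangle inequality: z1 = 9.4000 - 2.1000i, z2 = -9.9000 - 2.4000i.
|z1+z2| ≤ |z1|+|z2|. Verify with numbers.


|z1| = sqrt(9.4^2 + (-2.1)^2) = sqrt(92.77) = 9.6317
|z2| = sqrt((-9.9)^2 + (-2.4)^2) = sqrt(103.77) = 10.1868
z1+z2 = -0.5000 - 4.5000i
|z1+z2| = sqrt(20.5) = 4.5277
|z1|+|z2| = 9.6317 + 10.1868 = 19.8185

|z1+z2| = 4.5277 ≤ |z1|+|z2| = 19.8185 (verified)


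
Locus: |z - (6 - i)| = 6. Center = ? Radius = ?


|z - z0| = r is a circle with center z0 and radius r.
Center = (6, -1), radius = 6

Circle with center (6, -1) and radius 6


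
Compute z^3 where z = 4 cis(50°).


r^3 = 4^3 = 64
n*theta = 3*50° = 150° = 150° (mod 360)
a = 64*cos(150°) = -55.4256
b = 64*sin(150°) = 32.0000

64 cis(150°) = -55.4256 + 32.0000i


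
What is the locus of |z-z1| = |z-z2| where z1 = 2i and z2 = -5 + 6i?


Equal distances means the locus is the perpendicular bisector of z1 and z2.
Midpoint = ((0+(-5))/2, (2+6)/2) = (-2.5000, 4.0000)

Perpendicular bisector through (-2.5000, 4.0000)


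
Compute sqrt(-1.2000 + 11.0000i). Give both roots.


|z| = sqrt(1.44+121) = 11.0653
sqrt((|z|+a)/2) = sqrt((11.0653+(-1.2))/2) = sqrt(4.9326) = 2.2210
sqrt((|z|-a)/2) = sqrt((11.0653-(-1.2))/2) = sqrt(6.1326) = 2.4764

±(2.2210 + 2.4764i) i.e. 2.2210 + 2.4764i and -2.2210 - 2.4764i


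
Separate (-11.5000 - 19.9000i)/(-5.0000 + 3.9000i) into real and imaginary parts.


Multiply by conjugate: (-11.5000 - 19.9000i)(-5.0000 - 3.9000i) / ((-5)^2 + 3.9^2)
Numerator real = -11.5*(-5) - (19.9)*3.9 = -20.11
Numerator imag = -19.9*(-5) - (-11.5)*3.9 = 144.35
Denominator = 40.21
Re(z) = -20.11/40.21 = -0.5001
Im(z) = 144.35/40.21 = 3.5899

Re(z) = -0.5001, Im(z) = 3.5899


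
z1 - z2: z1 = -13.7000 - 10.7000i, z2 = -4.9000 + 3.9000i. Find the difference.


Real: -13.7 + 4.9 = -8.8
Imag: -10.7 - 3.9 = -14.6

-8.8000 - 14.6000i


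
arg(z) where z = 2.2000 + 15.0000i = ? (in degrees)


Re = 2.2, Im = 15
arg = atan2(15, 2.2) = 81.6561 degrees

arg(z) = 81.6561 degrees


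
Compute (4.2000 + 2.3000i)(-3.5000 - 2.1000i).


Real = 4.2*(-3.5) - 2.3*(-2.1) = -14.7 - (-4.83) = -9.87
Imag = 4.2*(-2.1) - (3.5)*2.3 = -8.82 - (8.05) = -16.87

-9.8700 - 16.8700i


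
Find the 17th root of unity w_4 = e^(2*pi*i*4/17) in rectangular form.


Angle = 360*4/17 = 84.7059°
a = cos(84.7059°) = 0.0923
b = sin(84.7059°) = 0.9957

0.0923 + 0.9957i


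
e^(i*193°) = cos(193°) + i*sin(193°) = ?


cos(193°) = -0.9744
sin(193°) = -0.2250

e^(i*193°) = -0.9744 - 0.2250i


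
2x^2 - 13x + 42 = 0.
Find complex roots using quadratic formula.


disc = (-13)^2 - 4*2*42 = 169 - 336 = -167
sqrt(|disc|) = sqrt(167) = 12.9228
Real part = 13/(2*2) = 3.2500
Imag part = 12.9228/(2*2) = 3.2307

3.2500 ± 3.2307i


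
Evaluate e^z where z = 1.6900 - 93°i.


e^1.6900 = 5.4195
cos(-93°) = -0.052336
sin(-93°) = -0.99863
Real = 5.4195*(-0.052336) = -0.2836
Imag = 5.4195*(-0.99863) = -5.4121

-0.2836 - 5.4121i


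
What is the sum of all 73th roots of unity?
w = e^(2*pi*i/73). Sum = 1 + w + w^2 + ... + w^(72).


The sum of all 73th roots of unity is 0.
Geometric series: (1 - w^73)/(1 - w) = (1-1)/(1-w) = 0 since w^73 = 1, w ≠ 1.
Alternatively: coefficient of z^72 in z^73 - 1 is 0.

0


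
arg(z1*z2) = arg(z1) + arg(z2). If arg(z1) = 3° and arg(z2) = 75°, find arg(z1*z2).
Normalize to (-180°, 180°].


arg(z1*z2) = 3° + 75° = 78°
Normalized to (-180°, 180°]: 78°

78°


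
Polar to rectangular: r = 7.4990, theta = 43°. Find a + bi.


a = 7.4990*cos(43°) = 7.4990*0.73135 = 5.4844
b = 7.4990*sin(43°) = 7.4990*0.682 = 5.1143

5.4844 + 5.1143i


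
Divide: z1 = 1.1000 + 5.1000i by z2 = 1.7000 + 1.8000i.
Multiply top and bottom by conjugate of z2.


Conjugate of z2 = 1.7000 - 1.8000i
Numerator: (1.1000 + 5.1000i)(1.7000 - 1.8000i) = 11.0500 + 6.6900i
Denominator: 1.7^2 + 1.8^2 = 6.13
Result = (11.0500 + 6.6900i)/6.13

1.8026 + 1.0914i


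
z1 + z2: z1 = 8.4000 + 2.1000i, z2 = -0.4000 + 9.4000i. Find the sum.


Real: 8.4 - 0.4 = 8
Imag: 2.1 + 9.4 = 11.5

8.0000 + 11.5000i


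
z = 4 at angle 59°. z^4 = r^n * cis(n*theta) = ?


r^4 = 4^4 = 256
n*theta = 4*59° = 236° = 236° (mod 360)
a = 256*cos(236°) = -143.1534
b = 256*sin(236°) = -212.2336

256 cis(236°) = -143.1534 - 212.2336i


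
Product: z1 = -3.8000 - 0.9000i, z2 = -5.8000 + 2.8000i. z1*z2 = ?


Real = -3.8*(-5.8) - (-0.9)*2.8 = 22.04 - (-2.52) = 24.56
Imag = -3.8*2.8 - (5.8)*(-0.9) = -10.64 + 5.22 = -5.42

24.5600 - 5.4200i


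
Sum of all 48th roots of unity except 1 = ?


With w = e^(2*pi*i/48), all 48 of the 48th roots of unity w^0 = 1, w, ..., w^(47) sum to 0: 1 + w + ... + w^(47) = (1 - w^48)/(1 - w) = 0 since w^48 = 1, w ≠ 1.
Removing the root 1: w + w^2 + ... + w^(47) = 0 - 1 = -1

Sum = -1


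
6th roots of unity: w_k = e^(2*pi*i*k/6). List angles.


The 6th roots of unity are cis(360k/6°) for k=0..5
Angle step = 360/6 = 60°
Primitive root: cis(60°)
Primitive root = 0.5000 + 0.8660i

6 roots at angles: 0°, 60°, 120°, 180°, 240°, 300°


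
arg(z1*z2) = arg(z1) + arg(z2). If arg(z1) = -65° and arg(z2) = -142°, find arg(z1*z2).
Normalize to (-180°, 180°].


arg(z1*z2) = -65° - 142° = -207°
Normalized to (-180°, 180°]: 153°

153°


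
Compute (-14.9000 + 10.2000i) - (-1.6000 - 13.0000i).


Real: -14.9 + 1.6 = -13.3
Imag: 10.2 + 13 = 23.2

-13.3000 + 23.2000i


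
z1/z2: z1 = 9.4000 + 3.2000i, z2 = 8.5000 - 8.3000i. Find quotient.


Conjugate of z2 = 8.5000 + 8.3000i
Numerator: (9.4000 + 3.2000i)(8.5000 + 8.3000i) = 53.3400 + 105.2200i
Denominator: 8.5^2 + (-8.3)^2 = 141.14
Result = (53.3400 + 105.2200i)/141.14

0.3779 + 0.7455i


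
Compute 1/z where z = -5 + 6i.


|z|^2 = 25+36 = 61
1/z = (-5 - 6i)/61

1/z = -0.0820 - 0.0984i


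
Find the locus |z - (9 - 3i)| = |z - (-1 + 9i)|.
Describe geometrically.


Equal distances means the locus is the perpendicular bisector of z1 and z2.
Midpoint = ((9+(-1))/2, (-3+9)/2) = (4.0000, 3.0000)

Perpendicular bisector through (4.0000, 3.0000)


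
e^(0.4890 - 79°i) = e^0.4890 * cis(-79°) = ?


e^0.4890 = 1.6307
cos(-79°) = 0.1908
sin(-79°) = -0.9816
Real = 1.6307*0.1908 = 0.3111
Imag = 1.6307*(-0.9816) = -1.6007

0.3111 - 1.6007i


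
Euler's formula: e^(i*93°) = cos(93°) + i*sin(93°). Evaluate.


cos(93°) = -0.0523
sin(93°) = 0.9986

e^(i*93°) = -0.0523 + 0.9986i
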